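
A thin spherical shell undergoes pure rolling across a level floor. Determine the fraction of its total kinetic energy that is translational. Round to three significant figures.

The moment of inertia is (2/3)MR², giving k ≡ I/(MR²) = 2/3.
Since ω = v/R, the translational part is ½Mv² and the rotational part is ½I(v/R)² = ½kMv²; the total is ½(1+k)Mv².
The translational fraction is therefore 1/(1+k) = 1/1.667 ≈ 0.600.

fraction ≈ 0.600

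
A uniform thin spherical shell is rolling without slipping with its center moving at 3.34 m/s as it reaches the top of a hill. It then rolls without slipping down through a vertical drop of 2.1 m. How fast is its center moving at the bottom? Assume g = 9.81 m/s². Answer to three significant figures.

With I = (2/3)MR², the ratio k = I/(MR²) is 2/3.
Since it rolls without slipping, ω = v/R and KE = ½Mv² + ½Iω² = ½(1+k)Mv² = (5/6)Mv².
Energy conservation: (5/6)Mv₀² + Mgh = (5/6)Mv², so v² = v₀² + 2gh/(1+k).
v = √(3.34² + 2×9.81×2.1/1.667) = √35.88 ≈ 5.99 m/s.

v ≈ 5.99 m/s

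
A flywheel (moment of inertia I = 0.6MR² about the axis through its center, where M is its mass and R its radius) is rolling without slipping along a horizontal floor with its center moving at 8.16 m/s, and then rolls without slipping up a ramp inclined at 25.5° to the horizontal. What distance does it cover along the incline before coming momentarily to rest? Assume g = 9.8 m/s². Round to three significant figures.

With I = 0.6MR², the ratio k = I/(MR²) is 0.6.
The rolling condition ω = v/R makes the rotational term ½I(v/R)² = ½kMv², so KE_total = ½(1+k)Mv² = (4/5)Mv².
Setting this equal to Mgh gives the vertical rise h = (1+k)v₀²/(2g) = 1.6×8.16²/(2×9.8) = 5.436 m.
Along the incline, d = h/sinθ = 5.436/sin25.5° ≈ 12.6 m.

d ≈ 12.6 m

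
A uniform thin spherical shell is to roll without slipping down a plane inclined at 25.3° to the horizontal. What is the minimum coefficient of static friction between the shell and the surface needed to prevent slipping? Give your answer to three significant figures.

μ_min ≈ 0.189

For this body I = (2/3)MR², i.e. k = I/(MR²) = 2/3.
Newton's second law down the slope: Mg sinθ − f = Ma. The torque equation fR = Iα (with α = a/R) gives f = kMa.
These give a = g sinθ/(1+k) and the required friction f = kMg sinθ/(1+k).
With N = Mg cosθ, the no-slip condition f ≤ μN gives μ_min = f/N = k tanθ/(1+k).
μ_min = (2/3) × tan25.3° / 1.667 ≈ 0.189.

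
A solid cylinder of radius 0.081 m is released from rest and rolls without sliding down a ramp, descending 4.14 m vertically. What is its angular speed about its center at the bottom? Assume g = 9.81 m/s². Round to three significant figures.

ω ≈ 90.8 rad/s

For this body I = (1/2)MR², i.e. k = I/(MR²) = 0.5.
Pure rolling means v = ωR; then KE = ½Mv² + ½I(v/R)² = ½(1+k)Mv² = (3/4)Mv².
Energy conservation Mgh = ½(1+k)Mv² gives v = √(2gh/(1+k)) = √(2 × 9.81 × 4.14 / 1.5) = 7.359 m/s.
The angular speed follows from ω = v/R = 7.359/0.081 ≈ 90.8 rad/s.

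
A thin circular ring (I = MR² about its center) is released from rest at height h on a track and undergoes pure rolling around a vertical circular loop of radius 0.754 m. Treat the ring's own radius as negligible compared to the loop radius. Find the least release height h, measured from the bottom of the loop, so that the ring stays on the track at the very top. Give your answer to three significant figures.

h_min ≈ 2.26 m

The moment of inertia is MR², giving k ≡ I/(MR²) = 1.
At the top, contact is just lost when gravity alone supplies the centripetal force: Mg = Mv_top²/r, i.e. v_top² = gr.
With ω = v/R, the kinetic energy at speed v is ½(1+k)Mv² = Mv².
Energy conservation from release (height h) to the top (height 2r): Mgh = Mg(2r) + M·gr.
Thus h_min = 2r + (1+k)r/2 = r(2 + 2/2) = 0.754 × 3 ≈ 2.26 m.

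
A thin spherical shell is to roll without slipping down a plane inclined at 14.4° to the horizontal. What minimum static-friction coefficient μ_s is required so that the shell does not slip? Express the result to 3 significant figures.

μ_min ≈ 0.103

The moment of inertia is (2/3)MR², giving k ≡ I/(MR²) = 2/3.
Translational: Mg sinθ − f = Ma. Rotational about the CM: fR = Iα = kMRa, so f = kMa.
These give a = g sinθ/(1+k) and the required friction f = kMg sinθ/(1+k).
With N = Mg cosθ, the no-slip condition f ≤ μN gives μ_min = f/N = k tanθ/(1+k).
μ_min = (2/3) × tan14.4° / 1.667 ≈ 0.103.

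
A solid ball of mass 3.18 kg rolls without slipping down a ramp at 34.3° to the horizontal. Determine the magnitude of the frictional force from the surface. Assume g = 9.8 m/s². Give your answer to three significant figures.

f ≈ 5.02 N

The moment of inertia is (2/5)MR², giving k ≡ I/(MR²) = 0.4.
Translational: Mg sinθ − f = Ma. Rotational about the CM: fR = Iα = kMRa, so f = kMa.
Combining, a = g sinθ/(1+k) and f = kMa = kMg sinθ/(1+k).
f = 0.4 × 3.18 × 9.8 × sin34.3° / 1.4 ≈ 5.02 N.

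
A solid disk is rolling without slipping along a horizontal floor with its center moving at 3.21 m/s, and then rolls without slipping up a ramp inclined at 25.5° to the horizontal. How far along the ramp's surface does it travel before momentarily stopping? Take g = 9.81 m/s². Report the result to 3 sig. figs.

d ≈ 1.83 m

With I = (1/2)MR², the ratio k = I/(MR²) is 0.5.
Pure rolling means v = ωR; then KE = ½Mv² + ½I(v/R)² = ½(1+k)Mv² = (3/4)Mv².
Setting this equal to Mgh gives the vertical rise h = (1+k)v₀²/(2g) = 1.5×3.21²/(2×9.81) = 0.7878 m.
Along the incline, d = h/sinθ = 0.7878/sin25.5° ≈ 1.83 m.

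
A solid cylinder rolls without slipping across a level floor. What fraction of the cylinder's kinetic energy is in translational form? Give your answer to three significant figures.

With I = (1/2)MR², the ratio k = I/(MR²) is 0.5.
With ω = v/R, KE_trans = ½Mv² and KE_rot = ½Iω² = ½kMv², so KE_total = ½(1+k)Mv².
The translational fraction is therefore 1/(1+k) = 1/1.5 ≈ 0.667.

fraction ≈ 0.667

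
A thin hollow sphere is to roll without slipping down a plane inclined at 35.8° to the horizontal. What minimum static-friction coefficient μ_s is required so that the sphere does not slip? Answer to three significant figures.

With I = (2/3)MR², the ratio k = I/(MR²) is 2/3.
Along the incline Mg sinθ − f = Ma, and torque about the center fR = Iα = kMR²(a/R) gives f = kMa.
These give a = g sinθ/(1+k) and the required friction f = kMg sinθ/(1+k).
The normal force is N = Mg cosθ, so μ_min = f/N = k tanθ/(1+k).
μ_min = (2/3) × tan35.8° / 1.667 ≈ 0.288.

μ_min ≈ 0.288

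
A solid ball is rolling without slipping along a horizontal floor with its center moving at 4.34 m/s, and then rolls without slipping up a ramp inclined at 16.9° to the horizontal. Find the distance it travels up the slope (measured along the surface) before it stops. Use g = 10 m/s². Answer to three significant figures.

d ≈ 4.54 m

With I = (2/5)MR², the ratio k = I/(MR²) is 0.4.
Rolling without slipping gives ω = v/R, so the total kinetic energy is ½Mv² + ½Iω² = ½(1+k)Mv² = (7/10)Mv².
Setting this equal to Mgh gives the vertical rise h = (1+k)v₀²/(2g) = 1.4×4.34²/(2×10) = 1.318 m.
The distance along the slope is d = h/sinθ = 1.318/sin16.9° ≈ 4.54 m.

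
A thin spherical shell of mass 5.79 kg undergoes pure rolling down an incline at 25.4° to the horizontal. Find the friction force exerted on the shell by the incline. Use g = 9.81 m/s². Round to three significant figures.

f ≈ 9.75 N

The moment of inertia is (2/3)MR², giving k ≡ I/(MR²) = 2/3.
Translational: Mg sinθ − f = Ma. Rotational about the CM: fR = Iα = kMRa, so f = kMa.
Combining, a = g sinθ/(1+k) and f = kMa = kMg sinθ/(1+k).
f = (2/3) × 5.79 × 9.81 × sin25.4° / 1.667 ≈ 9.75 N.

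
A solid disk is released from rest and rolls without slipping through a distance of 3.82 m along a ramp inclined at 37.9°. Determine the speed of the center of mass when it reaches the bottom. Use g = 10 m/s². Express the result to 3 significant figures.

With I = (1/2)MR², the ratio k = I/(MR²) is 0.5.
Since it rolls without slipping, ω = v/R and KE = ½Mv² + ½Iω² = ½(1+k)Mv² = (3/4)Mv².
The vertical drop is h = L sinθ = 3.82 × sin37.9° = 2.347 m.
Energy conservation: Mgh = (3/4)Mv², so v = √(2gh/(1+k)) = √(2 × 10 × 2.347 / 1.5) ≈ 5.59 m/s.

v ≈ 5.59 m/s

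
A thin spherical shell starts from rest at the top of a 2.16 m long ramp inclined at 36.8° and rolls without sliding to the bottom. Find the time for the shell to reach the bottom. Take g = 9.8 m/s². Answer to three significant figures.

Here I = (2/3)MR², so the shape factor k = I/(MR²) = 2/3.
Along the incline Mg sinθ − f = Ma, and torque about the center fR = Iα = kMR²(a/R) gives f = kMa.
Hence a = g sinθ/(1+k) = 9.8×sin36.8°/1.667 = 3.522 m/s².
Starting from rest, L = ½at², so t = √(2L/a) = √(2×2.16/3.522) ≈ 1.11 s.

t ≈ 1.11 s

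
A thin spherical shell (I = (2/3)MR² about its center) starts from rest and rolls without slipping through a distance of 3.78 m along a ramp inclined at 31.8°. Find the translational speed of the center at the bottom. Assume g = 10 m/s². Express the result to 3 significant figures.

v ≈ 4.89 m/s

With I = (2/3)MR², the ratio k = I/(MR²) is 2/3.
Since it rolls without slipping, ω = v/R and KE = ½Mv² + ½Iω² = ½(1+k)Mv² = (5/6)Mv².
The vertical drop is h = L sinθ = 3.78 × sin31.8° = 1.992 m.
Setting Mgh = (5/6)Mv² gives v = √(2gh/(1+k)) = √(2·10·1.992/1.667) ≈ 4.89 m/s.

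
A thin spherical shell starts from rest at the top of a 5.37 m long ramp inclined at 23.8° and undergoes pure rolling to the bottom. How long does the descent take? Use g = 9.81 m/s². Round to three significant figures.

The moment of inertia is (2/3)MR², giving k ≡ I/(MR²) = 2/3.
Newton's second law down the slope: Mg sinθ − f = Ma. The torque equation fR = Iα (with α = a/R) gives f = kMa.
Hence a = g sinθ/(1+k) = 9.81×sin23.8°/1.667 = 2.375 m/s².
With constant a from rest, t = √(2L/a) = √(2·5.37/2.375) ≈ 2.13 s.

t ≈ 2.13 s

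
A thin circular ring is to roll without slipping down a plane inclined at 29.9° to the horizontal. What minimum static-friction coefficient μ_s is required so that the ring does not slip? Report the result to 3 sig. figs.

With I = MR², the ratio k = I/(MR²) is 1.
Translational: Mg sinθ − f = Ma. Rotational about the CM: fR = Iα = kMRa, so f = kMa.
These give a = g sinθ/(1+k) and the required friction f = kMg sinθ/(1+k).
With N = Mg cosθ, the no-slip condition f ≤ μN gives μ_min = f/N = k tanθ/(1+k).
μ_min = 1 × tan29.9° / 2 ≈ 0.288.

μ_min ≈ 0.288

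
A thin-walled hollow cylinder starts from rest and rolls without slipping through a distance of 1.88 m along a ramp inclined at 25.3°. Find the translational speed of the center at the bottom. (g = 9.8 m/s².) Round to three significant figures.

v ≈ 2.81 m/s

The moment of inertia is MR², giving k ≡ I/(MR²) = 1.
Since it rolls without slipping, ω = v/R and KE = ½Mv² + ½Iω² = ½(1+k)Mv² = Mv².
The vertical drop is h = L sinθ = 1.88 × sin25.3° = 0.8034 m.
Setting Mgh = Mv² gives v = √(2gh/(1+k)) = √(2·9.8·0.8034/2) ≈ 2.81 m/s.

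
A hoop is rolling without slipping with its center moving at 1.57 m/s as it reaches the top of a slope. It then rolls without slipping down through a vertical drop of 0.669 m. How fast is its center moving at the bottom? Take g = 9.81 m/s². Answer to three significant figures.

The moment of inertia is MR², giving k ≡ I/(MR²) = 1.
Pure rolling means v = ωR; then KE = ½Mv² + ½I(v/R)² = ½(1+k)Mv² = Mv².
Energy conservation: Mv₀² + Mgh = Mv², so v² = v₀² + 2gh/(1+k).
v = √(1.57² + 2×9.81×0.669/2) = √9.028 ≈ 3.00 m/s.

v ≈ 3.00 m/s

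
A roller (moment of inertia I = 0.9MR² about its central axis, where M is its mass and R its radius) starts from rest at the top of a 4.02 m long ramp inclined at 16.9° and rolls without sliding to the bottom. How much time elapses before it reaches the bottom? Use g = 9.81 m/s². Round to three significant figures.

For this body I = 0.9MR², i.e. k = I/(MR²) = 0.9.
Translational: Mg sinθ − f = Ma. Rotational about the CM: fR = Iα = kMRa, so f = kMa.
Hence a = g sinθ/(1+k) = 9.81×sin16.9°/1.9 = 1.501 m/s².
With constant a from rest, t = √(2L/a) = √(2·4.02/1.501) ≈ 2.31 s.

t ≈ 2.31 s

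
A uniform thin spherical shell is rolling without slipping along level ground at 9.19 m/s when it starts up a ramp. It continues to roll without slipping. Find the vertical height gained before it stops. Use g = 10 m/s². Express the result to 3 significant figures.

h ≈ 7.04 m

With I = (2/3)MR², the ratio k = I/(MR²) is 2/3.
Since it rolls without slipping, ω = v/R and KE = ½Mv² + ½Iω² = ½(1+k)Mv² = (5/6)Mv².
All of this converts to potential energy at the highest point: (5/6)Mv₀² = Mgh.
Thus h = (1+k)v₀²/(2g) = 1.667 × 9.19² / (2 × 10) ≈ 7.04 m.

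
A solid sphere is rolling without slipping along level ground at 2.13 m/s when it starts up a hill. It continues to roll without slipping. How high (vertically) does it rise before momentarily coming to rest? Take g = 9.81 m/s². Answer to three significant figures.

h ≈ 0.324 m

The moment of inertia is (2/5)MR², giving k ≡ I/(MR²) = 0.4.
Pure rolling means v = ωR; then KE = ½Mv² + ½I(v/R)² = ½(1+k)Mv² = (7/10)Mv².
All of this converts to potential energy at the highest point: (7/10)Mv₀² = Mgh.
Thus h = (1+k)v₀²/(2g) = 1.4 × 2.13² / (2 × 9.81) ≈ 0.324 m.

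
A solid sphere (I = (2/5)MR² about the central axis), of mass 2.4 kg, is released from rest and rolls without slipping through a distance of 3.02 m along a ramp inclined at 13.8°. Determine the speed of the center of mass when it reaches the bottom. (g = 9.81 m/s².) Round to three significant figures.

v ≈ 3.18 m/s

With I = (2/5)MR², the ratio k = I/(MR²) is 0.4.
Since it rolls without slipping, ω = v/R and KE = ½Mv² + ½Iω² = ½(1+k)Mv² = (7/10)Mv².
The vertical drop is h = L sinθ = 3.02 × sin13.8° = 0.7204 m.
Setting Mgh = (7/10)Mv² gives v = √(2gh/(1+k)) = √(2·9.81·0.7204/1.4) ≈ 3.18 m/s.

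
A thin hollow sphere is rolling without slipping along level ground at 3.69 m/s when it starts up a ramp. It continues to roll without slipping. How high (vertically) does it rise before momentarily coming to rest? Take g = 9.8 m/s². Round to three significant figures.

h ≈ 1.16 m

Here I = (2/3)MR², so the shape factor k = I/(MR²) = 2/3.
The rolling condition ω = v/R makes the rotational term ½I(v/R)² = ½kMv², so KE_total = ½(1+k)Mv² = (5/6)Mv².
At the top the kinetic energy is zero, so (5/6)Mv₀² = Mgh.
Thus h = (1+k)v₀²/(2g) = 1.667 × 3.69² / (2 × 9.8) ≈ 1.16 m.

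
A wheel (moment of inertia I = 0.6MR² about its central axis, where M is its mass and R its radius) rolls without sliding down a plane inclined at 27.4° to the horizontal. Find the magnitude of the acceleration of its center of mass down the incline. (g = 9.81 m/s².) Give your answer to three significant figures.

With I = 0.6MR², the ratio k = I/(MR²) is 0.6.
Newton's second law down the slope: Mg sinθ − f = Ma. The torque equation fR = Iα (with α = a/R) gives f = kMa.
Eliminating f: Mg sinθ = (1+k)Ma, so a = g sinθ/(1+k) = 9.81 × sin27.4° / 1.6 ≈ 2.82 m/s².

a ≈ 2.82 m/s²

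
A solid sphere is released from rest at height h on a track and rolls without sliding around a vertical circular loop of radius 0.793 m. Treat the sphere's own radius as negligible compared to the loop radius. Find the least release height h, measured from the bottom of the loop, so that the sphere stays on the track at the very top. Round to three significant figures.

h_min ≈ 2.14 m

Here I = (2/5)MR², so the shape factor k = I/(MR²) = 0.4.
At the top, contact is just lost when gravity alone supplies the centripetal force: Mg = Mv_top²/r, i.e. v_top² = gr.
With ω = v/R, the kinetic energy at speed v is ½(1+k)Mv² = (7/10)Mv².
Energy conservation from release (height h) to the top (height 2r): Mgh = Mg(2r) + (7/10)M·gr.
Thus h_min = 2r + (1+k)r/2 = r(2 + 1.4/2) = 0.793 × 2.7 ≈ 2.14 m.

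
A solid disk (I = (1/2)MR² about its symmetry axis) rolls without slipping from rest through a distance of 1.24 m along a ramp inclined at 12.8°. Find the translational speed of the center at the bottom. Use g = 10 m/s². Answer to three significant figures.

For this body I = (1/2)MR², i.e. k = I/(MR²) = 0.5.
The rolling condition ω = v/R makes the rotational term ½I(v/R)² = ½kMv², so KE_total = ½(1+k)Mv² = (3/4)Mv².
The vertical drop is h = L sinθ = 1.24 × sin12.8° = 0.2747 m.
Energy conservation: Mgh = (3/4)Mv², so v = √(2gh/(1+k)) = √(2 × 10 × 0.2747 / 1.5) ≈ 1.91 m/s.

v ≈ 1.91 m/s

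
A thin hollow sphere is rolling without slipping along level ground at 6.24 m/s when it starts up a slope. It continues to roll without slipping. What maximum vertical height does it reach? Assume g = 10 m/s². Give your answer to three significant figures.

h ≈ 3.24 m

With I = (2/3)MR², the ratio k = I/(MR²) is 2/3.
Since it rolls without slipping, ω = v/R and KE = ½Mv² + ½Iω² = ½(1+k)Mv² = (5/6)Mv².
All of this converts to potential energy at the highest point: (5/6)Mv₀² = Mgh.
Thus h = (1+k)v₀²/(2g) = 1.667 × 6.24² / (2 × 10) ≈ 3.24 m.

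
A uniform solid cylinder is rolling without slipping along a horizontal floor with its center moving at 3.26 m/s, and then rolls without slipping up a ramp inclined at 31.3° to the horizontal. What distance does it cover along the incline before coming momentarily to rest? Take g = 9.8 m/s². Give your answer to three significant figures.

Here I = (1/2)MR², so the shape factor k = I/(MR²) = 0.5.
Rolling without slipping gives ω = v/R, so the total kinetic energy is ½Mv² + ½Iω² = ½(1+k)Mv² = (3/4)Mv².
Setting this equal to Mgh gives the vertical rise h = (1+k)v₀²/(2g) = 1.5×3.26²/(2×9.8) = 0.8133 m.
The distance along the slope is d = h/sinθ = 0.8133/sin31.3° ≈ 1.57 m.

d ≈ 1.57 m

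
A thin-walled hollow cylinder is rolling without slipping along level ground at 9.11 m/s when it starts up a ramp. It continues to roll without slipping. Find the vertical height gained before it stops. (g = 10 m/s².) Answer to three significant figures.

The moment of inertia is MR², giving k ≡ I/(MR²) = 1.
Pure rolling means v = ωR; then KE = ½Mv² + ½I(v/R)² = ½(1+k)Mv² = Mv².
All of this converts to potential energy at the highest point: Mv₀² = Mgh.
Thus h = (1+k)v₀²/(2g) = 2 × 9.11² / (2 × 10) ≈ 8.30 m.

h ≈ 8.30 m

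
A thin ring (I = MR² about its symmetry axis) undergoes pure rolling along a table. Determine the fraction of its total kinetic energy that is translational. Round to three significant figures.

fraction ≈ 0.500

For this body I = MR², i.e. k = I/(MR²) = 1.
Since ω = v/R, the translational part is ½Mv² and the rotational part is ½I(v/R)² = ½kMv²; the total is ½(1+k)Mv².
The translational fraction is therefore 1/(1+k) = 1/2 ≈ 0.500.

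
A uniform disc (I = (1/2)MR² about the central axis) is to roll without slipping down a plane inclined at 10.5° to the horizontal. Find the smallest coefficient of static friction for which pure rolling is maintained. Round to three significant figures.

μ_min ≈ 0.0618

With I = (1/2)MR², the ratio k = I/(MR²) is 0.5.
Translational: Mg sinθ − f = Ma. Rotational about the CM: fR = Iα = kMRa, so f = kMa.
These give a = g sinθ/(1+k) and the required friction f = kMg sinθ/(1+k).
With N = Mg cosθ, the no-slip condition f ≤ μN gives μ_min = f/N = k tanθ/(1+k).
μ_min = 0.5 × tan10.5° / 1.5 ≈ 0.0618.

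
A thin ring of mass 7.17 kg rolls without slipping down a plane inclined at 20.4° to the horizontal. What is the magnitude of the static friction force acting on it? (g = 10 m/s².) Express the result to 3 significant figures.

For this body I = MR², i.e. k = I/(MR²) = 1.
Translational: Mg sinθ − f = Ma. Rotational about the CM: fR = Iα = kMRa, so f = kMa.
Combining, a = g sinθ/(1+k) and f = kMa = kMg sinθ/(1+k).
f = 1 × 7.17 × 10 × sin20.4° / 2 ≈ 12.5 N.

f ≈ 12.5 N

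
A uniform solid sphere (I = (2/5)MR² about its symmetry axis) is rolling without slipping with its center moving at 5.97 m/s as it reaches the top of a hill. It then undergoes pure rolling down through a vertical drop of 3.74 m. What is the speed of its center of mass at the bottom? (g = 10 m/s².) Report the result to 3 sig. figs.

For this body I = (2/5)MR², i.e. k = I/(MR²) = 0.4.
The rolling condition ω = v/R makes the rotational term ½I(v/R)² = ½kMv², so KE_total = ½(1+k)Mv² = (7/10)Mv².
Energy conservation: (7/10)Mv₀² + Mgh = (7/10)Mv², so v² = v₀² + 2gh/(1+k).
v = √(5.97² + 2×10×3.74/1.4) = √89.07 ≈ 9.44 m/s.

v ≈ 9.44 m/s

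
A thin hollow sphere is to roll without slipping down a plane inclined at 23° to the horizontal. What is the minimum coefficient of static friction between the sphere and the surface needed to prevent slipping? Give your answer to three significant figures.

Here I = (2/3)MR², so the shape factor k = I/(MR²) = 2/3.
Along the incline Mg sinθ − f = Ma, and torque about the center fR = Iα = kMR²(a/R) gives f = kMa.
These give a = g sinθ/(1+k) and the required friction f = kMg sinθ/(1+k).
With N = Mg cosθ, the no-slip condition f ≤ μN gives μ_min = f/N = k tanθ/(1+k).
μ_min = (2/3) × tan23° / 1.667 ≈ 0.170.

μ_min ≈ 0.170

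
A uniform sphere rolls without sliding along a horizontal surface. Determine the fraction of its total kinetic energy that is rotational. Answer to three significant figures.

With I = (2/5)MR², the ratio k = I/(MR²) is 0.4.
With ω = v/R, KE_trans = ½Mv² and KE_rot = ½Iω² = ½kMv², so KE_total = ½(1+k)Mv².
The rotational fraction is therefore k/(1+k) = 0.4/1.4 ≈ 0.286.

fraction ≈ 0.286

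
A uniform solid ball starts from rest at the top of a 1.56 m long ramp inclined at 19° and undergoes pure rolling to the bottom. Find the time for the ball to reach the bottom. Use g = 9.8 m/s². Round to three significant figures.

For this body I = (2/5)MR², i.e. k = I/(MR²) = 0.4.
Newton's second law down the slope: Mg sinθ − f = Ma. The torque equation fR = Iα (with α = a/R) gives f = kMa.
Hence a = g sinθ/(1+k) = 9.8×sin19°/1.4 = 2.279 m/s².
With constant a from rest, t = √(2L/a) = √(2·1.56/2.279) ≈ 1.17 s.

t ≈ 1.17 s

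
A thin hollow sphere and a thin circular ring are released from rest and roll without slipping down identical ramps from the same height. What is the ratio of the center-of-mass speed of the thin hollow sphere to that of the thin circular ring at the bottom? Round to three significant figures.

Each satisfies Mgh = ½(1+k)Mv² with k = I/(MR²), so v ∝ 1/√(1+k).
For the thin hollow sphere k = 2/3; for the thin circular ring k = 1.
v₁/v₂ = √((1+k₂)/(1+k₁)) = √(2/1.667) ≈ 1.10.

v_ratio ≈ 1.10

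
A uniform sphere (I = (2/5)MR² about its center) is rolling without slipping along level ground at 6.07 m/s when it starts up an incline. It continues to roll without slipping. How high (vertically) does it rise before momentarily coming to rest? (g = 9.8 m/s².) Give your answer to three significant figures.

Here I = (2/5)MR², so the shape factor k = I/(MR²) = 0.4.
Since it rolls without slipping, ω = v/R and KE = ½Mv² + ½Iω² = ½(1+k)Mv² = (7/10)Mv².
All of this converts to potential energy at the highest point: (7/10)Mv₀² = Mgh.
Thus h = (1+k)v₀²/(2g) = 1.4 × 6.07² / (2 × 9.8) ≈ 2.63 m.

h ≈ 2.63 m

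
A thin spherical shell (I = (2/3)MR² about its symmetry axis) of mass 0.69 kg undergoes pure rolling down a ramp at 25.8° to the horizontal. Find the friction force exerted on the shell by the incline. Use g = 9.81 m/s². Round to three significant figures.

The moment of inertia is (2/3)MR², giving k ≡ I/(MR²) = 2/3.
Translational: Mg sinθ − f = Ma. Rotational about the CM: fR = Iα = kMRa, so f = kMa.
Combining, a = g sinθ/(1+k) and f = kMa = kMg sinθ/(1+k).
f = (2/3) × 0.69 × 9.81 × sin25.8° / 1.667 ≈ 1.18 N.

f ≈ 1.18 N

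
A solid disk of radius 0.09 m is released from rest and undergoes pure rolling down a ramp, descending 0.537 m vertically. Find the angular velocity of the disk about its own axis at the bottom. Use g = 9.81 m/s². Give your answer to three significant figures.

With I = (1/2)MR², the ratio k = I/(MR²) is 0.5.
Rolling without slipping gives ω = v/R, so the total kinetic energy is ½Mv² + ½Iω² = ½(1+k)Mv² = (3/4)Mv².
Energy conservation Mgh = ½(1+k)Mv² gives v = √(2gh/(1+k)) = √(2 × 9.81 × 0.537 / 1.5) = 2.65 m/s.
The angular speed follows from ω = v/R = 2.65/0.09 ≈ 29.4 rad/s.

ω ≈ 29.4 rad/s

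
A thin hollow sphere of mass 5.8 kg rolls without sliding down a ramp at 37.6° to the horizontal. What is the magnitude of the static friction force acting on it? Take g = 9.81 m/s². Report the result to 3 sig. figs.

f ≈ 13.9 N

For this body I = (2/3)MR², i.e. k = I/(MR²) = 2/3.
Newton's second law down the slope: Mg sinθ − f = Ma. The torque equation fR = Iα (with α = a/R) gives f = kMa.
Combining, a = g sinθ/(1+k) and f = kMa = kMg sinθ/(1+k).
f = (2/3) × 5.8 × 9.81 × sin37.6° / 1.667 ≈ 13.9 N.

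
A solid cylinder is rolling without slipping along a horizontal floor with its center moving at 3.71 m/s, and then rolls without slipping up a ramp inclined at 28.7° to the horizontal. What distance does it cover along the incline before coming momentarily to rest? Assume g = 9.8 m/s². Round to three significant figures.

With I = (1/2)MR², the ratio k = I/(MR²) is 0.5.
The rolling condition ω = v/R makes the rotational term ½I(v/R)² = ½kMv², so KE_total = ½(1+k)Mv² = (3/4)Mv².
Setting this equal to Mgh gives the vertical rise h = (1+k)v₀²/(2g) = 1.5×3.71²/(2×9.8) = 1.053 m.
The distance along the slope is d = h/sinθ = 1.053/sin28.7° ≈ 2.19 m.

d ≈ 2.19 m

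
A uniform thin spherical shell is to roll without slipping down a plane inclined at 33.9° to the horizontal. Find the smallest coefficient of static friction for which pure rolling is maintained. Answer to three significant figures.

With I = (2/3)MR², the ratio k = I/(MR²) is 2/3.
Along the incline Mg sinθ − f = Ma, and torque about the center fR = Iα = kMR²(a/R) gives f = kMa.
These give a = g sinθ/(1+k) and the required friction f = kMg sinθ/(1+k).
With N = Mg cosθ, the no-slip condition f ≤ μN gives μ_min = f/N = k tanθ/(1+k).
μ_min = (2/3) × tan33.9° / 1.667 ≈ 0.269.

μ_min ≈ 0.269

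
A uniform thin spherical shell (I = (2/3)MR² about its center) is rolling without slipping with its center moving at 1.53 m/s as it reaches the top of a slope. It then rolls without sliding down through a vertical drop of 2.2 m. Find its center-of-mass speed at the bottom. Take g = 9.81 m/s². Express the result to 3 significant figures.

The moment of inertia is (2/3)MR², giving k ≡ I/(MR²) = 2/3.
Rolling without slipping gives ω = v/R, so the total kinetic energy is ½Mv² + ½Iω² = ½(1+k)Mv² = (5/6)Mv².
Conserving energy between top and bottom: (5/6)Mv² = (5/6)Mv₀² + Mgh, hence v² = v₀² + 2gh/(1+k).
v = √(1.53² + 2×9.81×2.2/1.667) = √28.24 ≈ 5.31 m/s.

v ≈ 5.31 m/s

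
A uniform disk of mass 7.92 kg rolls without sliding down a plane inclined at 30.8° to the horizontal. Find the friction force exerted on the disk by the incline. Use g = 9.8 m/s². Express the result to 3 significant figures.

f ≈ 13.2 N

Here I = (1/2)MR², so the shape factor k = I/(MR²) = 0.5.
Along the incline Mg sinθ − f = Ma, and torque about the center fR = Iα = kMR²(a/R) gives f = kMa.
Combining, a = g sinθ/(1+k) and f = kMa = kMg sinθ/(1+k).
f = 0.5 × 7.92 × 9.8 × sin30.8° / 1.5 ≈ 13.2 N.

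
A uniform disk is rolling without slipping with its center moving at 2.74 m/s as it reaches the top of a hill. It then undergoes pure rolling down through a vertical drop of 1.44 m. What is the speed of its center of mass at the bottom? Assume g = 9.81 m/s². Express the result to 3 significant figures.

With I = (1/2)MR², the ratio k = I/(MR²) is 0.5.
The rolling condition ω = v/R makes the rotational term ½I(v/R)² = ½kMv², so KE_total = ½(1+k)Mv² = (3/4)Mv².
Conserving energy between top and bottom: (3/4)Mv² = (3/4)Mv₀² + Mgh, hence v² = v₀² + 2gh/(1+k).
v = √(2.74² + 2×9.81×1.44/1.5) = √26.34 ≈ 5.13 m/s.

v ≈ 5.13 m/s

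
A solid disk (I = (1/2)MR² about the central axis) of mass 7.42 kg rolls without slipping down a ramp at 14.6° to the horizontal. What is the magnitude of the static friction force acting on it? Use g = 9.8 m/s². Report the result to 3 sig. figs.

With I = (1/2)MR², the ratio k = I/(MR²) is 0.5.
Translational: Mg sinθ − f = Ma. Rotational about the CM: fR = Iα = kMRa, so f = kMa.
Combining, a = g sinθ/(1+k) and f = kMa = kMg sinθ/(1+k).
f = 0.5 × 7.42 × 9.8 × sin14.6° / 1.5 ≈ 6.11 N.

f ≈ 6.11 N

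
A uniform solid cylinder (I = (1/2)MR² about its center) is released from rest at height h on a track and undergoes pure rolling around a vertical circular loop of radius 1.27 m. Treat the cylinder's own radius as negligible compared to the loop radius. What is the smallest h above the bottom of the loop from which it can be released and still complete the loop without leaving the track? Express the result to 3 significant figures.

The moment of inertia is (1/2)MR², giving k ≡ I/(MR²) = 0.5.
At the top, contact is just lost when gravity alone supplies the centripetal force: Mg = Mv_top²/r, i.e. v_top² = gr.
With ω = v/R, the kinetic energy at speed v is ½(1+k)Mv² = (3/4)Mv².
Energy conservation from release (height h) to the top (height 2r): Mgh = Mg(2r) + (3/4)M·gr.
Thus h_min = 2r + (1+k)r/2 = r(2 + 1.5/2) = 1.27 × 2.75 ≈ 3.49 m.

h_min ≈ 3.49 m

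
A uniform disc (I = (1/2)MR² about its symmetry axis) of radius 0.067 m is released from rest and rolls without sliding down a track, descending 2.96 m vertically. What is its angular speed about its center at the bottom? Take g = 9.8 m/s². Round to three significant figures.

ω ≈ 92.8 rad/s

The moment of inertia is (1/2)MR², giving k ≡ I/(MR²) = 0.5.
Rolling without slipping gives ω = v/R, so the total kinetic energy is ½Mv² + ½Iω² = ½(1+k)Mv² = (3/4)Mv².
Energy conservation Mgh = ½(1+k)Mv² gives v = √(2gh/(1+k)) = √(2 × 9.8 × 2.96 / 1.5) = 6.219 m/s.
The angular speed follows from ω = v/R = 6.219/0.067 ≈ 92.8 rad/s.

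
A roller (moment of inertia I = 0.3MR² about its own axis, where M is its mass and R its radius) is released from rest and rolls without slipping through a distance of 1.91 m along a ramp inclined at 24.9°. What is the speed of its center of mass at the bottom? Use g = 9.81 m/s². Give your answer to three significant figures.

Here I = 0.3MR², so the shape factor k = I/(MR²) = 0.3.
Pure rolling means v = ωR; then KE = ½Mv² + ½I(v/R)² = ½(1+k)Mv² = (13/20)Mv².
The vertical drop is h = L sinθ = 1.91 × sin24.9° = 0.8042 m.
Energy conservation: Mgh = (13/20)Mv², so v = √(2gh/(1+k)) = √(2 × 9.81 × 0.8042 / 1.3) ≈ 3.48 m/s.

v ≈ 3.48 m/s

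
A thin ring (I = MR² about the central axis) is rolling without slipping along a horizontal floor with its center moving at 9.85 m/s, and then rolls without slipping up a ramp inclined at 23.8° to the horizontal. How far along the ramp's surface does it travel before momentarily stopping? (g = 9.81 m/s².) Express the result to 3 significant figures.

The moment of inertia is MR², giving k ≡ I/(MR²) = 1.
Pure rolling means v = ωR; then KE = ½Mv² + ½I(v/R)² = ½(1+k)Mv² = Mv².
Setting this equal to Mgh gives the vertical rise h = (1+k)v₀²/(2g) = 2×9.85²/(2×9.81) = 9.89 m.
The distance along the slope is d = h/sinθ = 9.89/sin23.8° ≈ 24.5 m.

d ≈ 24.5 m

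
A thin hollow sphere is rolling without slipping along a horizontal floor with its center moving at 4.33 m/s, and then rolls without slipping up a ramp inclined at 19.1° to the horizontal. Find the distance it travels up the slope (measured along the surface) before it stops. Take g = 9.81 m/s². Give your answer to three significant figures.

d ≈ 4.87 m

For this body I = (2/3)MR², i.e. k = I/(MR²) = 2/3.
Pure rolling means v = ωR; then KE = ½Mv² + ½I(v/R)² = ½(1+k)Mv² = (5/6)Mv².
Setting this equal to Mgh gives the vertical rise h = (1+k)v₀²/(2g) = 1.667×4.33²/(2×9.81) = 1.593 m.
The distance along the slope is d = h/sinθ = 1.593/sin19.1° ≈ 4.87 m.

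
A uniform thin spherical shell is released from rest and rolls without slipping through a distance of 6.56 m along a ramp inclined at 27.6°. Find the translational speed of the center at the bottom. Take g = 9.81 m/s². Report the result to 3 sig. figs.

v ≈ 5.98 m/s

Here I = (2/3)MR², so the shape factor k = I/(MR²) = 2/3.
Pure rolling means v = ωR; then KE = ½Mv² + ½I(v/R)² = ½(1+k)Mv² = (5/6)Mv².
The vertical drop is h = L sinθ = 6.56 × sin27.6° = 3.039 m.
Energy conservation: Mgh = (5/6)Mv², so v = √(2gh/(1+k)) = √(2 × 9.81 × 3.039 / 1.667) ≈ 5.98 m/s.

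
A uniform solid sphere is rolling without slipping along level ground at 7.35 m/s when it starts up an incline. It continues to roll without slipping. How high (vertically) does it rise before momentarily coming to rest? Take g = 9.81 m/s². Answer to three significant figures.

With I = (2/5)MR², the ratio k = I/(MR²) is 0.4.
Pure rolling means v = ωR; then KE = ½Mv² + ½I(v/R)² = ½(1+k)Mv² = (7/10)Mv².
At the top the kinetic energy is zero, so (7/10)Mv₀² = Mgh.
Thus h = (1+k)v₀²/(2g) = 1.4 × 7.35² / (2 × 9.81) ≈ 3.85 m.

h ≈ 3.85 m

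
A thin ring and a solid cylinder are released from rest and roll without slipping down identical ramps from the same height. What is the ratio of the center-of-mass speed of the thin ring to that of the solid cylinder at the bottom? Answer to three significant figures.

Each satisfies Mgh = ½(1+k)Mv² with k = I/(MR²), so v ∝ 1/√(1+k).
For the thin ring k = 1; for the solid cylinder k = 0.5.
v₁/v₂ = √((1+k₂)/(1+k₁)) = √(1.5/2) ≈ 0.866.

v_ratio ≈ 0.866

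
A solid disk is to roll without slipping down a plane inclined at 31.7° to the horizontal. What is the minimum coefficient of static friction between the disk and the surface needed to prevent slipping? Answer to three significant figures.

With I = (1/2)MR², the ratio k = I/(MR²) is 0.5.
Along the incline Mg sinθ − f = Ma, and torque about the center fR = Iα = kMR²(a/R) gives f = kMa.
These give a = g sinθ/(1+k) and the required friction f = kMg sinθ/(1+k).
The normal force is N = Mg cosθ, so μ_min = f/N = k tanθ/(1+k).
μ_min = 0.5 × tan31.7° / 1.5 ≈ 0.206.

μ_min ≈ 0.206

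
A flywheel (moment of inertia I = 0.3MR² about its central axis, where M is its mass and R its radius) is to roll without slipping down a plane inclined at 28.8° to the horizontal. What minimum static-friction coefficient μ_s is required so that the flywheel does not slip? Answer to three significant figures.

μ_min ≈ 0.127

Here I = 0.3MR², so the shape factor k = I/(MR²) = 0.3.
Newton's second law down the slope: Mg sinθ − f = Ma. The torque equation fR = Iα (with α = a/R) gives f = kMa.
These give a = g sinθ/(1+k) and the required friction f = kMg sinθ/(1+k).
The normal force is N = Mg cosθ, so μ_min = f/N = k tanθ/(1+k).
μ_min = 0.3 × tan28.8° / 1.3 ≈ 0.127.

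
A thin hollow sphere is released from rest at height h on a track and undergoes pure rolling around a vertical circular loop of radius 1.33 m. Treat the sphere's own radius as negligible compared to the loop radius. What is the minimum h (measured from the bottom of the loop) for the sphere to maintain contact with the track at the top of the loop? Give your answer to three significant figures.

h_min ≈ 3.77 m

The moment of inertia is (2/3)MR², giving k ≡ I/(MR²) = 2/3.
At the top, contact is just lost when gravity alone supplies the centripetal force: Mg = Mv_top²/r, i.e. v_top² = gr.
With ω = v/R, the kinetic energy at speed v is ½(1+k)Mv² = (5/6)Mv².
Energy conservation from release (height h) to the top (height 2r): Mgh = Mg(2r) + (5/6)M·gr.
Thus h_min = 2r + (1+k)r/2 = r(2 + 1.667/2) = 1.33 × 2.833 ≈ 3.77 m.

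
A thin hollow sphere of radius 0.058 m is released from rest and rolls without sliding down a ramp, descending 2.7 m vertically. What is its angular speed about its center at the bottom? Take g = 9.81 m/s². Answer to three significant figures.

The moment of inertia is (2/3)MR², giving k ≡ I/(MR²) = 2/3.
The rolling condition ω = v/R makes the rotational term ½I(v/R)² = ½kMv², so KE_total = ½(1+k)Mv² = (5/6)Mv².
Energy conservation Mgh = ½(1+k)Mv² gives v = √(2gh/(1+k)) = √(2 × 9.81 × 2.7 / 1.667) = 5.638 m/s.
The angular speed follows from ω = v/R = 5.638/0.058 ≈ 97.2 rad/s.

ω ≈ 97.2 rad/s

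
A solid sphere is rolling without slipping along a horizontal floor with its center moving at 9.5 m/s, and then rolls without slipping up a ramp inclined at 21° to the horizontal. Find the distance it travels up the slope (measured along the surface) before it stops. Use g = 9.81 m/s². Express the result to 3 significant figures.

d ≈ 18.0 m

Here I = (2/5)MR², so the shape factor k = I/(MR²) = 0.4.
The rolling condition ω = v/R makes the rotational term ½I(v/R)² = ½kMv², so KE_total = ½(1+k)Mv² = (7/10)Mv².
Setting this equal to Mgh gives the vertical rise h = (1+k)v₀²/(2g) = 1.4×9.5²/(2×9.81) = 6.44 m.
The distance along the slope is d = h/sinθ = 6.44/sin21° ≈ 18.0 m.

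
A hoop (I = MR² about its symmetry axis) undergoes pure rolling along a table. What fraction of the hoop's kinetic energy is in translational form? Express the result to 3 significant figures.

For this body I = MR², i.e. k = I/(MR²) = 1.
Since ω = v/R, the translational part is ½Mv² and the rotational part is ½I(v/R)² = ½kMv²; the total is ½(1+k)Mv².
The translational fraction is therefore 1/(1+k) = 1/2 ≈ 0.500.

fraction ≈ 0.500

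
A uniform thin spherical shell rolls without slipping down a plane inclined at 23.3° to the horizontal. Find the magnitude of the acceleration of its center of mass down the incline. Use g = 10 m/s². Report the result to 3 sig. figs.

a ≈ 2.37 m/s²

For this body I = (2/3)MR², i.e. k = I/(MR²) = 2/3.
Translational: Mg sinθ − f = Ma. Rotational about the CM: fR = Iα = kMRa, so f = kMa.
Eliminating f: Mg sinθ = (1+k)Ma, so a = g sinθ/(1+k) = 10 × sin23.3° / 1.667 ≈ 2.37 m/s².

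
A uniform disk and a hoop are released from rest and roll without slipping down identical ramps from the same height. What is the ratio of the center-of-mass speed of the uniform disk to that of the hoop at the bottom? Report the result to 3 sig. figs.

Each satisfies Mgh = ½(1+k)Mv² with k = I/(MR²), so v ∝ 1/√(1+k).
For the uniform disk k = 0.5; for the hoop k = 1.
v₁/v₂ = √((1+k₂)/(1+k₁)) = √(2/1.5) ≈ 1.15.

v_ratio ≈ 1.15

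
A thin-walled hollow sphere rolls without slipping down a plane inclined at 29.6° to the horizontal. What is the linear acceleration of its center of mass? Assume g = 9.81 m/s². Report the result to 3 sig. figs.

a ≈ 2.91 m/s²

Here I = (2/3)MR², so the shape factor k = I/(MR²) = 2/3.
Translational: Mg sinθ − f = Ma. Rotational about the CM: fR = Iα = kMRa, so f = kMa.
Eliminating f: Mg sinθ = (1+k)Ma, so a = g sinθ/(1+k) = 9.81 × sin29.6° / 1.667 ≈ 2.91 m/s².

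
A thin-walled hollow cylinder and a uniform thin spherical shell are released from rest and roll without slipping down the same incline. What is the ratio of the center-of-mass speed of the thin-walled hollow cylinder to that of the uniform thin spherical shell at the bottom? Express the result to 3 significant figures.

Each satisfies Mgh = ½(1+k)Mv² with k = I/(MR²), so v ∝ 1/√(1+k).
For the thin-walled hollow cylinder k = 1; for the uniform thin spherical shell k = 2/3.
v₁/v₂ = √((1+k₂)/(1+k₁)) = √(1.667/2) ≈ 0.913.

v_ratio ≈ 0.913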